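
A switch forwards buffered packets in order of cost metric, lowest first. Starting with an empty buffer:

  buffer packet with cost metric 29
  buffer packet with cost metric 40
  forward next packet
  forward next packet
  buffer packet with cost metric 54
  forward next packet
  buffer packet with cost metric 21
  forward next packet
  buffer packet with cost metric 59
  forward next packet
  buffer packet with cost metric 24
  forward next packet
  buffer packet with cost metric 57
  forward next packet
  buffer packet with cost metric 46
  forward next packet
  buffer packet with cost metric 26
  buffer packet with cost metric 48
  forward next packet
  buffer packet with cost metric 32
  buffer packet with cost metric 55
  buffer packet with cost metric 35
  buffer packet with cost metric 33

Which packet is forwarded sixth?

insert 29 → {29}
insert 40 → {29, 40}
forward next packet → 29; now {40}
forward next packet → 40; now {}
insert 54 → {54}
forward next packet → 54; now {}
insert 21 → {21}
forward next packet → 21; now {}
insert 59 → {59}
forward next packet → 59; now {}
insert 24 → {24}
forward next packet → 24; now {}
insert 57 → {57}
forward next packet → 57; now {}
insert 46 → {46}
forward next packet → 46; now {}
insert 26 → {26}
insert 48 → {26, 48}
forward next packet → 26; now {48}
insert 32 → {32, 48}
insert 55 → {32, 48, 55}
insert 35 → {32, 35, 48, 55}
insert 33 → {32, 33, 35, 48, 55}

24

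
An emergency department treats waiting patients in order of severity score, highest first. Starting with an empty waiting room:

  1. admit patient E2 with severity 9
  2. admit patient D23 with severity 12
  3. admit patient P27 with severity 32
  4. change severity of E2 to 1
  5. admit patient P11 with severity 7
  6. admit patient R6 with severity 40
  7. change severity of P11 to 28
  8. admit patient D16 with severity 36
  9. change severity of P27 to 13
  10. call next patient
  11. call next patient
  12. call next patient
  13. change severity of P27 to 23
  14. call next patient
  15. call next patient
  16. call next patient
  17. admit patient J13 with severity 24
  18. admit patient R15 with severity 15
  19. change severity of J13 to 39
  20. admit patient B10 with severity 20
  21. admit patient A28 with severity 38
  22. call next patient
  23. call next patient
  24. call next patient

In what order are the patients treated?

R6 → D16 → P11 → P27 → D23 → E2 → J13 → A28 → B10

add E2 (severity 9) → {E2:9}
add D23 (severity 12) → {D23:12, E2:9}
add P27 (severity 32) → {P27:32, D23:12, E2:9}
update E2 to severity 1 → {P27:32, D23:12, E2:1}
add P11 (severity 7) → {P27:32, D23:12, P11:7, E2:1}
add R6 (severity 40) → {R6:40, P27:32, D23:12, P11:7, E2:1}
update P11 to severity 28 → {R6:40, P27:32, P11:28, D23:12, E2:1}
add D16 (severity 36) → {R6:40, D16:36, P27:32, P11:28, D23:12, E2:1}
update P27 to severity 13 → {R6:40, D16:36, P11:28, P27:13, D23:12, E2:1}
call next patient → R6; now {D16:36, P11:28, P27:13, D23:12, E2:1}
call next patient → D16; now {P11:28, P27:13, D23:12, E2:1}
call next patient → P11; now {P27:13, D23:12, E2:1}
update P27 to severity 23 → {P27:23, D23:12, E2:1}
call next patient → P27; now {D23:12, E2:1}
call next patient → D23; now {E2:1}
call next patient → E2; now {}
add J13 (severity 24) → {J13:24}
add R15 (severity 15) → {J13:24, R15:15}
update J13 to severity 39 → {J13:39, R15:15}
add B10 (severity 20) → {J13:39, B10:20, R15:15}
add A28 (severity 38) → {J13:39, A28:38, B10:20, R15:15}
call next patient → J13; now {A28:38, B10:20, R15:15}
call next patient → A28; now {B10:20, R15:15}
call next patient → B10; now {R15:15}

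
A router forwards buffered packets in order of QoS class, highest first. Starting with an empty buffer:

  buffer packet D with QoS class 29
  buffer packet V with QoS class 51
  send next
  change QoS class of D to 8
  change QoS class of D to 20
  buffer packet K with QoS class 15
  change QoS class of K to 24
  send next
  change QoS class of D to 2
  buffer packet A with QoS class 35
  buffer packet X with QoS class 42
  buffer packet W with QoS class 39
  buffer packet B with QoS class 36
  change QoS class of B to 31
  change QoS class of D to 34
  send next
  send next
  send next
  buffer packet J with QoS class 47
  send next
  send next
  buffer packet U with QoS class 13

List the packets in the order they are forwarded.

V, K, X, W, A, J, D

add D (QoS class 29) → {D:29}
add V (QoS class 51) → {V:51, D:29}
send next → V; now {D:29}
update D to QoS class 8 → {D:8}
update D to QoS class 20 → {D:20}
add K (QoS class 15) → {D:20, K:15}
update K to QoS class 24 → {K:24, D:20}
send next → K; now {D:20}
update D to QoS class 2 → {D:2}
add A (QoS class 35) → {A:35, D:2}
add X (QoS class 42) → {X:42, A:35, D:2}
add W (QoS class 39) → {X:42, W:39, A:35, D:2}
add B (QoS class 36) → {X:42, W:39, B:36, A:35, D:2}
update B to QoS class 31 → {X:42, W:39, A:35, B:31, D:2}
update D to QoS class 34 → {X:42, W:39, A:35, D:34, B:31}
send next → X; now {W:39, A:35, D:34, B:31}
send next → W; now {A:35, D:34, B:31}
send next → A; now {D:34, B:31}
add J (QoS class 47) → {J:47, D:34, B:31}
send next → J; now {D:34, B:31}
send next → D; now {B:31}
add U (QoS class 13) → {B:31, U:13}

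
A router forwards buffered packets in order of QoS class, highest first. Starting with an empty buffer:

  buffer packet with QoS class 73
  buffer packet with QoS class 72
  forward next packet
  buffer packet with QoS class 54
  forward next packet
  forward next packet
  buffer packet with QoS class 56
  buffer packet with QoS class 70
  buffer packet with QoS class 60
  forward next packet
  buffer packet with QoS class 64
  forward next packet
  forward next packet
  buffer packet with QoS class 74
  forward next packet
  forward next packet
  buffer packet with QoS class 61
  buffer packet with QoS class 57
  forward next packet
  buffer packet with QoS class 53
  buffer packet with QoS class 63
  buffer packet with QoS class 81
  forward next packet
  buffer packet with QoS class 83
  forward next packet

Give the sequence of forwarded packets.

insert 73 → {73}
insert 72 → {73, 72}
forward next packet → 73; now {72}
insert 54 → {72, 54}
forward next packet → 72; now {54}
forward next packet → 54; now {}
insert 56 → {56}
insert 70 → {70, 56}
insert 60 → {70, 60, 56}
forward next packet → 70; now {60, 56}
insert 64 → {64, 60, 56}
forward next packet → 64; now {60, 56}
forward next packet → 60; now {56}
insert 74 → {74, 56}
forward next packet → 74; now {56}
forward next packet → 56; now {}
insert 61 → {61}
insert 57 → {61, 57}
forward next packet → 61; now {57}
insert 53 → {57, 53}
insert 63 → {63, 57, 53}
insert 81 → {81, 63, 57, 53}
forward next packet → 81; now {63, 57, 53}
insert 83 → {83, 63, 57, 53}
forward next packet → 83; now {63, 57, 53}

73, 72, 54, 70, 64, 60, 74, 56, 61, 81, 83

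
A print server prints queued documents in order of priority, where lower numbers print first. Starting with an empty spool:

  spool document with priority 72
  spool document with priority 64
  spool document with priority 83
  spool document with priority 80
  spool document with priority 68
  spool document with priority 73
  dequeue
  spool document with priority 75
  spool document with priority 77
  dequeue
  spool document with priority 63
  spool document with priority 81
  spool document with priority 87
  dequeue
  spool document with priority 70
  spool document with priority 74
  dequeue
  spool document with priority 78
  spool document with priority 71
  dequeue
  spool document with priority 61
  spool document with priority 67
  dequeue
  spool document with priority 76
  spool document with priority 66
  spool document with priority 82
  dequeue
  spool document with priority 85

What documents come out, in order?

insert 72 → {72}
insert 64 → {64, 72}
insert 83 → {64, 72, 83}
insert 80 → {64, 72, 80, 83}
insert 68 → {64, 68, 72, 80, 83}
insert 73 → {64, 68, 72, 73, 80, 83}
dequeue → 64; now {68, 72, 73, 80, 83}
insert 75 → {68, 72, 73, 75, 80, 83}
insert 77 → {68, 72, 73, 75, 77, 80, 83}
dequeue → 68; now {72, 73, 75, 77, 80, 83}
insert 63 → {63, 72, 73, 75, 77, 80, 83}
insert 81 → {63, 72, 73, 75, 77, 80, 81, 83}
insert 87 → {63, 72, 73, 75, 77, 80, 81, 83, 87}
dequeue → 63; now {72, 73, 75, 77, 80, 81, 83, 87}
insert 70 → {70, 72, 73, 75, 77, 80, 81, 83, 87}
insert 74 → {70, 72, 73, 74, 75, 77, 80, 81, 83, 87}
dequeue → 70; now {72, 73, 74, 75, 77, 80, 81, 83, 87}
insert 78 → {72, 73, 74, 75, 77, 78, 80, 81, 83, 87}
insert 71 → {71, 72, 73, 74, 75, 77, 78, 80, 81, 83, 87}
dequeue → 71; now {72, 73, 74, 75, 77, 78, 80, 81, 83, 87}
insert 61 → {61, 72, 73, 74, 75, 77, 78, 80, 81, 83, 87}
insert 67 → {61, 67, 72, 73, 74, 75, 77, 78, 80, 81, 83, 87}
dequeue → 61; now {67, 72, 73, 74, 75, 77, 78, 80, 81, 83, 87}
insert 76 → {67, 72, 73, 74, 75, 76, 77, 78, 80, 81, 83, 87}
insert 66 → {66, 67, 72, 73, 74, 75, 76, 77, 78, 80, 81, 83, 87}
insert 82 → {66, 67, 72, 73, 74, 75, 76, 77, 78, 80, 81, 82, 83, 87}
dequeue → 66; now {67, 72, 73, 74, 75, 76, 77, 78, 80, 81, 82, 83, 87}
insert 85 → {67, 72, 73, 74, 75, 76, 77, 78, 80, 81, 82, 83, 85, 87}

[64, 68, 63, 70, 71, 61, 66]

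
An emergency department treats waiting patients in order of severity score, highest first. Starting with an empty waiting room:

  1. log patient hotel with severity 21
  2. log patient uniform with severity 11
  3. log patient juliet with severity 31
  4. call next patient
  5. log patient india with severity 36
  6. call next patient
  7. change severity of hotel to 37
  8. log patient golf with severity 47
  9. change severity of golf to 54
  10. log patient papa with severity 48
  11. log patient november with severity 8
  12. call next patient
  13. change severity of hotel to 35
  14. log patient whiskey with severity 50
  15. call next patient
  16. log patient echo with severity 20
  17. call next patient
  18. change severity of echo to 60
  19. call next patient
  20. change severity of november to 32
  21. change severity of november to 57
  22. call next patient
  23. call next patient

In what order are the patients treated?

[juliet, india, golf, whiskey, papa, echo, november, hotel]

add hotel (severity 21) → {hotel:21}
add uniform (severity 11) → {hotel:21, uniform:11}
add juliet (severity 31) → {juliet:31, hotel:21, uniform:11}
call next patient → juliet; now {hotel:21, uniform:11}
add india (severity 36) → {india:36, hotel:21, uniform:11}
call next patient → india; now {hotel:21, uniform:11}
update hotel to severity 37 → {hotel:37, uniform:11}
add golf (severity 47) → {golf:47, hotel:37, uniform:11}
update golf to severity 54 → {golf:54, hotel:37, uniform:11}
add papa (severity 48) → {golf:54, papa:48, hotel:37, uniform:11}
add november (severity 8) → {golf:54, papa:48, hotel:37, uniform:11, november:8}
call next patient → golf; now {papa:48, hotel:37, uniform:11, november:8}
update hotel to severity 35 → {papa:48, hotel:35, uniform:11, november:8}
add whiskey (severity 50) → {whiskey:50, papa:48, hotel:35, uniform:11, november:8}
call next patient → whiskey; now {papa:48, hotel:35, uniform:11, november:8}
add echo (severity 20) → {papa:48, hotel:35, echo:20, uniform:11, november:8}
call next patient → papa; now {hotel:35, echo:20, uniform:11, november:8}
update echo to severity 60 → {echo:60, hotel:35, uniform:11, november:8}
call next patient → echo; now {hotel:35, uniform:11, november:8}
update november to severity 32 → {hotel:35, november:32, uniform:11}
update november to severity 57 → {november:57, hotel:35, uniform:11}
call next patient → november; now {hotel:35, uniform:11}
call next patient → hotel; now {uniform:11}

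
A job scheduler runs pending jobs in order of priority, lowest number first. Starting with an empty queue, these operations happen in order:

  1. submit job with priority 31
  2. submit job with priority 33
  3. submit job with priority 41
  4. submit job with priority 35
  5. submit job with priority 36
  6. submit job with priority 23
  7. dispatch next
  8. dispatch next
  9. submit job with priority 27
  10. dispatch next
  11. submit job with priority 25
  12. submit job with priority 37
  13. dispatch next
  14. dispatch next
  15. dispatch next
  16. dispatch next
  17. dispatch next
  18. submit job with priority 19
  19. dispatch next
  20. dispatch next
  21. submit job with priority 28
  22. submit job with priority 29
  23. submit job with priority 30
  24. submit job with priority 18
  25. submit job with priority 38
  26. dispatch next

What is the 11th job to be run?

18

insert 31 → {31}
insert 33 → {31, 33}
insert 41 → {31, 33, 41}
insert 35 → {31, 33, 35, 41}
insert 36 → {31, 33, 35, 36, 41}
insert 23 → {23, 31, 33, 35, 36, 41}
dispatch next → 23; now {31, 33, 35, 36, 41}
dispatch next → 31; now {33, 35, 36, 41}
insert 27 → {27, 33, 35, 36, 41}
dispatch next → 27; now {33, 35, 36, 41}
insert 25 → {25, 33, 35, 36, 41}
insert 37 → {25, 33, 35, 36, 37, 41}
dispatch next → 25; now {33, 35, 36, 37, 41}
dispatch next → 33; now {35, 36, 37, 41}
dispatch next → 35; now {36, 37, 41}
dispatch next → 36; now {37, 41}
dispatch next → 37; now {41}
insert 19 → {19, 41}
dispatch next → 19; now {41}
dispatch next → 41; now {}
insert 28 → {28}
insert 29 → {28, 29}
insert 30 → {28, 29, 30}
insert 18 → {18, 28, 29, 30}
insert 38 → {18, 28, 29, 30, 38}
dispatch next → 18; now {28, 29, 30, 38}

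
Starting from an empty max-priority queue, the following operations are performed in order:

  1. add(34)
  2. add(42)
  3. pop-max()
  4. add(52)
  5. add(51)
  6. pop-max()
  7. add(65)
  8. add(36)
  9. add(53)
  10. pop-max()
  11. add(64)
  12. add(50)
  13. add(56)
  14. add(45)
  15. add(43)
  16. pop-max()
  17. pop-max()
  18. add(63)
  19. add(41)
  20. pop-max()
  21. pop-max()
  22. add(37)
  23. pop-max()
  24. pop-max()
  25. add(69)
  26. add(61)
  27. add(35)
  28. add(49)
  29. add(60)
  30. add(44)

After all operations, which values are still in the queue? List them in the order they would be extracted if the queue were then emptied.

insert 34 → {34}
insert 42 → {42, 34}
pop-max → 42; now {34}
insert 52 → {52, 34}
insert 51 → {52, 51, 34}
pop-max → 52; now {51, 34}
insert 65 → {65, 51, 34}
insert 36 → {65, 51, 36, 34}
insert 53 → {65, 53, 51, 36, 34}
pop-max → 65; now {53, 51, 36, 34}
insert 64 → {64, 53, 51, 36, 34}
insert 50 → {64, 53, 51, 50, 36, 34}
insert 56 → {64, 56, 53, 51, 50, 36, 34}
insert 45 → {64, 56, 53, 51, 50, 45, 36, 34}
insert 43 → {64, 56, 53, 51, 50, 45, 43, 36, 34}
pop-max → 64; now {56, 53, 51, 50, 45, 43, 36, 34}
pop-max → 56; now {53, 51, 50, 45, 43, 36, 34}
insert 63 → {63, 53, 51, 50, 45, 43, 36, 34}
insert 41 → {63, 53, 51, 50, 45, 43, 41, 36, 34}
pop-max → 63; now {53, 51, 50, 45, 43, 41, 36, 34}
pop-max → 53; now {51, 50, 45, 43, 41, 36, 34}
insert 37 → {51, 50, 45, 43, 41, 37, 36, 34}
pop-max → 51; now {50, 45, 43, 41, 37, 36, 34}
pop-max → 50; now {45, 43, 41, 37, 36, 34}
insert 69 → {69, 45, 43, 41, 37, 36, 34}
insert 61 → {69, 61, 45, 43, 41, 37, 36, 34}
insert 35 → {69, 61, 45, 43, 41, 37, 36, 35, 34}
insert 49 → {69, 61, 49, 45, 43, 41, 37, 36, 35, 34}
insert 60 → {69, 61, 60, 49, 45, 43, 41, 37, 36, 35, 34}
insert 44 → {69, 61, 60, 49, 45, 44, 43, 41, 37, 36, 35, 34}

[69, 61, 60, 49, 45, 44, 43, 41, 37, 36, 35, 34]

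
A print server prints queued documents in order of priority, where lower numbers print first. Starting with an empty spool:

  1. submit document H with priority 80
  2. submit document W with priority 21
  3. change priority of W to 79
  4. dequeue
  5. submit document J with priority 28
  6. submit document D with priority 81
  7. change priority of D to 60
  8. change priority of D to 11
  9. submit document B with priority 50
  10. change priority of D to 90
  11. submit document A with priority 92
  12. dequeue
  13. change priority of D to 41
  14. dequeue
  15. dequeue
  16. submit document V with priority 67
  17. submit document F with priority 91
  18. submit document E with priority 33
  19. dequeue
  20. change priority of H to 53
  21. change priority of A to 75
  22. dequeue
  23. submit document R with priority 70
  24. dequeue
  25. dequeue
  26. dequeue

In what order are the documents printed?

add H (priority 80) → {H:80}
add W (priority 21) → {W:21, H:80}
update W to priority 79 → {W:79, H:80}
dequeue → W; now {H:80}
add J (priority 28) → {J:28, H:80}
add D (priority 81) → {J:28, H:80, D:81}
update D to priority 60 → {J:28, D:60, H:80}
update D to priority 11 → {D:11, J:28, H:80}
add B (priority 50) → {D:11, J:28, B:50, H:80}
update D to priority 90 → {J:28, B:50, H:80, D:90}
add A (priority 92) → {J:28, B:50, H:80, D:90, A:92}
dequeue → J; now {B:50, H:80, D:90, A:92}
update D to priority 41 → {D:41, B:50, H:80, A:92}
dequeue → D; now {B:50, H:80, A:92}
dequeue → B; now {H:80, A:92}
add V (priority 67) → {V:67, H:80, A:92}
add F (priority 91) → {V:67, H:80, F:91, A:92}
add E (priority 33) → {E:33, V:67, H:80, F:91, A:92}
dequeue → E; now {V:67, H:80, F:91, A:92}
update H to priority 53 → {H:53, V:67, F:91, A:92}
update A to priority 75 → {H:53, V:67, A:75, F:91}
dequeue → H; now {V:67, A:75, F:91}
add R (priority 70) → {V:67, R:70, A:75, F:91}
dequeue → V; now {R:70, A:75, F:91}
dequeue → R; now {A:75, F:91}
dequeue → A; now {F:91}

[W, J, D, B, E, H, V, R, A]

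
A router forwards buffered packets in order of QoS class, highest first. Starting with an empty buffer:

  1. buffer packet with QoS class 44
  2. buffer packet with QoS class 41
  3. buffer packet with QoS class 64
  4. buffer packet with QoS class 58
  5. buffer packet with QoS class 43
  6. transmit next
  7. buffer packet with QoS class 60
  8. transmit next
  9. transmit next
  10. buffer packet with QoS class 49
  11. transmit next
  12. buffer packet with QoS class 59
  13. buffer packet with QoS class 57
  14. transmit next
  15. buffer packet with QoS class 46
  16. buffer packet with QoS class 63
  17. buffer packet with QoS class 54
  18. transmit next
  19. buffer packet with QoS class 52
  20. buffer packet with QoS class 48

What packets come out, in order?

64, 60, 58, 49, 59, 63

insert 44 → {44}
insert 41 → {44, 41}
insert 64 → {64, 44, 41}
insert 58 → {64, 58, 44, 41}
insert 43 → {64, 58, 44, 43, 41}
transmit next → 64; now {58, 44, 43, 41}
insert 60 → {60, 58, 44, 43, 41}
transmit next → 60; now {58, 44, 43, 41}
transmit next → 58; now {44, 43, 41}
insert 49 → {49, 44, 43, 41}
transmit next → 49; now {44, 43, 41}
insert 59 → {59, 44, 43, 41}
insert 57 → {59, 57, 44, 43, 41}
transmit next → 59; now {57, 44, 43, 41}
insert 46 → {57, 46, 44, 43, 41}
insert 63 → {63, 57, 46, 44, 43, 41}
insert 54 → {63, 57, 54, 46, 44, 43, 41}
transmit next → 63; now {57, 54, 46, 44, 43, 41}
insert 52 → {57, 54, 52, 46, 44, 43, 41}
insert 48 → {57, 54, 52, 48, 46, 44, 43, 41}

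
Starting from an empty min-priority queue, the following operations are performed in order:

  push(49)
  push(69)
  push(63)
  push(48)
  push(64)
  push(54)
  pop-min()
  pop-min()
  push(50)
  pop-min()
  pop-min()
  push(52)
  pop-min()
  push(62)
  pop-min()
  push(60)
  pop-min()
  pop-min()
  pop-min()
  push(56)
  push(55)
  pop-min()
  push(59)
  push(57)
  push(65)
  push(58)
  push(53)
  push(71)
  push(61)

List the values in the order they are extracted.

insert 49 → {49}
insert 69 → {49, 69}
insert 63 → {49, 63, 69}
insert 48 → {48, 49, 63, 69}
insert 64 → {48, 49, 63, 64, 69}
insert 54 → {48, 49, 54, 63, 64, 69}
pop-min → 48; now {49, 54, 63, 64, 69}
pop-min → 49; now {54, 63, 64, 69}
insert 50 → {50, 54, 63, 64, 69}
pop-min → 50; now {54, 63, 64, 69}
pop-min → 54; now {63, 64, 69}
insert 52 → {52, 63, 64, 69}
pop-min → 52; now {63, 64, 69}
insert 62 → {62, 63, 64, 69}
pop-min → 62; now {63, 64, 69}
insert 60 → {60, 63, 64, 69}
pop-min → 60; now {63, 64, 69}
pop-min → 63; now {64, 69}
pop-min → 64; now {69}
insert 56 → {56, 69}
insert 55 → {55, 56, 69}
pop-min → 55; now {56, 69}
insert 59 → {56, 59, 69}
insert 57 → {56, 57, 59, 69}
insert 65 → {56, 57, 59, 65, 69}
insert 58 → {56, 57, 58, 59, 65, 69}
insert 53 → {53, 56, 57, 58, 59, 65, 69}
insert 71 → {53, 56, 57, 58, 59, 65, 69, 71}
insert 61 → {53, 56, 57, 58, 59, 61, 65, 69, 71}

[48, 49, 50, 54, 52, 62, 60, 63, 64, 55]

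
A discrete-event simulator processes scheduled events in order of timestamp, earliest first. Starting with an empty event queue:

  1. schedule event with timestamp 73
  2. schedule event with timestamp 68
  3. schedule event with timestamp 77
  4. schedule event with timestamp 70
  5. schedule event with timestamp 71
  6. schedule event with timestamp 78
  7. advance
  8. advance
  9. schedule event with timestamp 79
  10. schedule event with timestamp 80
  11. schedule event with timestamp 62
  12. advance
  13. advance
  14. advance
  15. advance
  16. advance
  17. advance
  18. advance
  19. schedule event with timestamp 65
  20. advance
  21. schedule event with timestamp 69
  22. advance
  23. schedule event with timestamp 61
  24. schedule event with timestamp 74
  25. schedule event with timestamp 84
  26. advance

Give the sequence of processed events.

insert 73 → {73}
insert 68 → {68, 73}
insert 77 → {68, 73, 77}
insert 70 → {68, 70, 73, 77}
insert 71 → {68, 70, 71, 73, 77}
insert 78 → {68, 70, 71, 73, 77, 78}
advance → 68; now {70, 71, 73, 77, 78}
advance → 70; now {71, 73, 77, 78}
insert 79 → {71, 73, 77, 78, 79}
insert 80 → {71, 73, 77, 78, 79, 80}
insert 62 → {62, 71, 73, 77, 78, 79, 80}
advance → 62; now {71, 73, 77, 78, 79, 80}
advance → 71; now {73, 77, 78, 79, 80}
advance → 73; now {77, 78, 79, 80}
advance → 77; now {78, 79, 80}
advance → 78; now {79, 80}
advance → 79; now {80}
advance → 80; now {}
insert 65 → {65}
advance → 65; now {}
insert 69 → {69}
advance → 69; now {}
insert 61 → {61}
insert 74 → {61, 74}
insert 84 → {61, 74, 84}
advance → 61; now {74, 84}

68 → 70 → 62 → 71 → 73 → 77 → 78 → 79 → 80 → 65 → 69 → 61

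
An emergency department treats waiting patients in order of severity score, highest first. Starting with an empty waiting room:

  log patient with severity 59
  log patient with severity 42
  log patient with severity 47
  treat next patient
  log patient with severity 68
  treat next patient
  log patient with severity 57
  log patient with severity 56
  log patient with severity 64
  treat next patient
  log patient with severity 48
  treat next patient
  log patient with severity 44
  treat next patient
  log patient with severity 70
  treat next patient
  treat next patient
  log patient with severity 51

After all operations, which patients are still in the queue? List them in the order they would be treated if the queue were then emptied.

insert 59 → {59}
insert 42 → {59, 42}
insert 47 → {59, 47, 42}
treat next patient → 59; now {47, 42}
insert 68 → {68, 47, 42}
treat next patient → 68; now {47, 42}
insert 57 → {57, 47, 42}
insert 56 → {57, 56, 47, 42}
insert 64 → {64, 57, 56, 47, 42}
treat next patient → 64; now {57, 56, 47, 42}
insert 48 → {57, 56, 48, 47, 42}
treat next patient → 57; now {56, 48, 47, 42}
insert 44 → {56, 48, 47, 44, 42}
treat next patient → 56; now {48, 47, 44, 42}
insert 70 → {70, 48, 47, 44, 42}
treat next patient → 70; now {48, 47, 44, 42}
treat next patient → 48; now {47, 44, 42}
insert 51 → {51, 47, 44, 42}

51 → 47 → 44 → 42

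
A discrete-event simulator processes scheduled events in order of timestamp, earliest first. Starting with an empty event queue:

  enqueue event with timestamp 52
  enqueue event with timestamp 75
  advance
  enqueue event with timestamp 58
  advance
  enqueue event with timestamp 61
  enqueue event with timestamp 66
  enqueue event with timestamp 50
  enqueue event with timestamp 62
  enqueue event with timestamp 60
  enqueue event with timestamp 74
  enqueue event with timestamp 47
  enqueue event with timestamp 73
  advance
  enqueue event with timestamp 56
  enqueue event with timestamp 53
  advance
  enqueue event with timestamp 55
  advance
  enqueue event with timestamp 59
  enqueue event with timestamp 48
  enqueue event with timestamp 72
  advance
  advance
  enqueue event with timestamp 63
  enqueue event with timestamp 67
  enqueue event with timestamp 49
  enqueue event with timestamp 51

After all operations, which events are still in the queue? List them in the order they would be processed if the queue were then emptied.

insert 52 → {52}
insert 75 → {52, 75}
advance → 52; now {75}
insert 58 → {58, 75}
advance → 58; now {75}
insert 61 → {61, 75}
insert 66 → {61, 66, 75}
insert 50 → {50, 61, 66, 75}
insert 62 → {50, 61, 62, 66, 75}
insert 60 → {50, 60, 61, 62, 66, 75}
insert 74 → {50, 60, 61, 62, 66, 74, 75}
insert 47 → {47, 50, 60, 61, 62, 66, 74, 75}
insert 73 → {47, 50, 60, 61, 62, 66, 73, 74, 75}
advance → 47; now {50, 60, 61, 62, 66, 73, 74, 75}
insert 56 → {50, 56, 60, 61, 62, 66, 73, 74, 75}
insert 53 → {50, 53, 56, 60, 61, 62, 66, 73, 74, 75}
advance → 50; now {53, 56, 60, 61, 62, 66, 73, 74, 75}
insert 55 → {53, 55, 56, 60, 61, 62, 66, 73, 74, 75}
advance → 53; now {55, 56, 60, 61, 62, 66, 73, 74, 75}
insert 59 → {55, 56, 59, 60, 61, 62, 66, 73, 74, 75}
insert 48 → {48, 55, 56, 59, 60, 61, 62, 66, 73, 74, 75}
insert 72 → {48, 55, 56, 59, 60, 61, 62, 66, 72, 73, 74, 75}
advance → 48; now {55, 56, 59, 60, 61, 62, 66, 72, 73, 74, 75}
advance → 55; now {56, 59, 60, 61, 62, 66, 72, 73, 74, 75}
insert 63 → {56, 59, 60, 61, 62, 63, 66, 72, 73, 74, 75}
insert 67 → {56, 59, 60, 61, 62, 63, 66, 67, 72, 73, 74, 75}
insert 49 → {49, 56, 59, 60, 61, 62, 63, 66, 67, 72, 73, 74, 75}
insert 51 → {49, 51, 56, 59, 60, 61, 62, 63, 66, 67, 72, 73, 74, 75}

49 → 51 → 56 → 59 → 60 → 61 → 62 → 63 → 66 → 67 → 72 → 73 → 74 → 75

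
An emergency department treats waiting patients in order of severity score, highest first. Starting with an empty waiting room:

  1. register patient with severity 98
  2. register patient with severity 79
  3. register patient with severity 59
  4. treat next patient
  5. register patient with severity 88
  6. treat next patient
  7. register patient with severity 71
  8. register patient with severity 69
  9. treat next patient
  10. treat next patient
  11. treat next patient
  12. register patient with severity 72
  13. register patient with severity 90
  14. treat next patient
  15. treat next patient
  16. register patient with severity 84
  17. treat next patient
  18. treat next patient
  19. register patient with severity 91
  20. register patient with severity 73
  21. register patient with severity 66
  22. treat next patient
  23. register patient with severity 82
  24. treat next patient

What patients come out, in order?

insert 98 → {98}
insert 79 → {98, 79}
insert 59 → {98, 79, 59}
treat next patient → 98; now {79, 59}
insert 88 → {88, 79, 59}
treat next patient → 88; now {79, 59}
insert 71 → {79, 71, 59}
insert 69 → {79, 71, 69, 59}
treat next patient → 79; now {71, 69, 59}
treat next patient → 71; now {69, 59}
treat next patient → 69; now {59}
insert 72 → {72, 59}
insert 90 → {90, 72, 59}
treat next patient → 90; now {72, 59}
treat next patient → 72; now {59}
insert 84 → {84, 59}
treat next patient → 84; now {59}
treat next patient → 59; now {}
insert 91 → {91}
insert 73 → {91, 73}
insert 66 → {91, 73, 66}
treat next patient → 91; now {73, 66}
insert 82 → {82, 73, 66}
treat next patient → 82; now {73, 66}

98, 88, 79, 71, 69, 90, 72, 84, 59, 91, 82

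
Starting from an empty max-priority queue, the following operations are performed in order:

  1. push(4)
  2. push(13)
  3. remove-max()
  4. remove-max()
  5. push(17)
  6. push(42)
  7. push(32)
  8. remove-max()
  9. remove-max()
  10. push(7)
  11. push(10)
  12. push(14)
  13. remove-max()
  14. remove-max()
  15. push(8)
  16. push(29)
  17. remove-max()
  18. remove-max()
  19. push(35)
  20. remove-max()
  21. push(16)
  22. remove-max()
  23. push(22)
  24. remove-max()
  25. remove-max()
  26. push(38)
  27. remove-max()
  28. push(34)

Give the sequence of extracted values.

insert 4 → {4}
insert 13 → {13, 4}
remove-max → 13; now {4}
remove-max → 4; now {}
insert 17 → {17}
insert 42 → {42, 17}
insert 32 → {42, 32, 17}
remove-max → 42; now {32, 17}
remove-max → 32; now {17}
insert 7 → {17, 7}
insert 10 → {17, 10, 7}
insert 14 → {17, 14, 10, 7}
remove-max → 17; now {14, 10, 7}
remove-max → 14; now {10, 7}
insert 8 → {10, 8, 7}
insert 29 → {29, 10, 8, 7}
remove-max → 29; now {10, 8, 7}
remove-max → 10; now {8, 7}
insert 35 → {35, 8, 7}
remove-max → 35; now {8, 7}
insert 16 → {16, 8, 7}
remove-max → 16; now {8, 7}
insert 22 → {22, 8, 7}
remove-max → 22; now {8, 7}
remove-max → 8; now {7}
insert 38 → {38, 7}
remove-max → 38; now {7}
insert 34 → {34, 7}

[13, 4, 42, 32, 17, 14, 29, 10, 35, 16, 22, 8, 38]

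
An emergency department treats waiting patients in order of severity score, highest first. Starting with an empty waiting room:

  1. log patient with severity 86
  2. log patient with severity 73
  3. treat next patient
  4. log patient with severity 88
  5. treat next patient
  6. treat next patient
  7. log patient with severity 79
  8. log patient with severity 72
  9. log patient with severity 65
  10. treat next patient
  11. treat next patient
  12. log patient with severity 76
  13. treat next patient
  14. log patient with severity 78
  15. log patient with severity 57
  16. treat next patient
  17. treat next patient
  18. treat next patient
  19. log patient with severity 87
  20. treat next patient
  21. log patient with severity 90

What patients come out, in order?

[86, 88, 73, 79, 72, 76, 78, 65, 57, 87]

insert 86 → {86}
insert 73 → {86, 73}
treat next patient → 86; now {73}
insert 88 → {88, 73}
treat next patient → 88; now {73}
treat next patient → 73; now {}
insert 79 → {79}
insert 72 → {79, 72}
insert 65 → {79, 72, 65}
treat next patient → 79; now {72, 65}
treat next patient → 72; now {65}
insert 76 → {76, 65}
treat next patient → 76; now {65}
insert 78 → {78, 65}
insert 57 → {78, 65, 57}
treat next patient → 78; now {65, 57}
treat next patient → 65; now {57}
treat next patient → 57; now {}
insert 87 → {87}
treat next patient → 87; now {}
insert 90 → {90}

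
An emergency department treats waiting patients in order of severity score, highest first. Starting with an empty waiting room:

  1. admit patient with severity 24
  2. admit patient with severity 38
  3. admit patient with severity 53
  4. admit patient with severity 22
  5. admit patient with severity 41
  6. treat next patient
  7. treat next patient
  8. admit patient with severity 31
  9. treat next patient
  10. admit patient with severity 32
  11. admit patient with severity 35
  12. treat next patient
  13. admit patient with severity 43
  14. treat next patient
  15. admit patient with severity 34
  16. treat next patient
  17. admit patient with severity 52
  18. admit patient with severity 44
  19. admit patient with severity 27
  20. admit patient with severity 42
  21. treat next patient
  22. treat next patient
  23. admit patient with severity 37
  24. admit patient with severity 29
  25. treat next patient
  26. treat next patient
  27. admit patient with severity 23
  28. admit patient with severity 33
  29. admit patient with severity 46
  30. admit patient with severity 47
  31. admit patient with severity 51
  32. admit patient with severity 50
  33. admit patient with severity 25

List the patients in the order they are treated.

53, 41, 38, 35, 43, 34, 52, 44, 42, 37

insert 24 → {24}
insert 38 → {38, 24}
insert 53 → {53, 38, 24}
insert 22 → {53, 38, 24, 22}
insert 41 → {53, 41, 38, 24, 22}
treat next patient → 53; now {41, 38, 24, 22}
treat next patient → 41; now {38, 24, 22}
insert 31 → {38, 31, 24, 22}
treat next patient → 38; now {31, 24, 22}
insert 32 → {32, 31, 24, 22}
insert 35 → {35, 32, 31, 24, 22}
treat next patient → 35; now {32, 31, 24, 22}
insert 43 → {43, 32, 31, 24, 22}
treat next patient → 43; now {32, 31, 24, 22}
insert 34 → {34, 32, 31, 24, 22}
treat next patient → 34; now {32, 31, 24, 22}
insert 52 → {52, 32, 31, 24, 22}
insert 44 → {52, 44, 32, 31, 24, 22}
insert 27 → {52, 44, 32, 31, 27, 24, 22}
insert 42 → {52, 44, 42, 32, 31, 27, 24, 22}
treat next patient → 52; now {44, 42, 32, 31, 27, 24, 22}
treat next patient → 44; now {42, 32, 31, 27, 24, 22}
insert 37 → {42, 37, 32, 31, 27, 24, 22}
insert 29 → {42, 37, 32, 31, 29, 27, 24, 22}
treat next patient → 42; now {37, 32, 31, 29, 27, 24, 22}
treat next patient → 37; now {32, 31, 29, 27, 24, 22}
insert 23 → {32, 31, 29, 27, 24, 23, 22}
insert 33 → {33, 32, 31, 29, 27, 24, 23, 22}
insert 46 → {46, 33, 32, 31, 29, 27, 24, 23, 22}
insert 47 → {47, 46, 33, 32, 31, 29, 27, 24, 23, 22}
insert 51 → {51, 47, 46, 33, 32, 31, 29, 27, 24, 23, 22}
insert 50 → {51, 50, 47, 46, 33, 32, 31, 29, 27, 24, 23, 22}
insert 25 → {51, 50, 47, 46, 33, 32, 31, 29, 27, 25, 24, 23, 22}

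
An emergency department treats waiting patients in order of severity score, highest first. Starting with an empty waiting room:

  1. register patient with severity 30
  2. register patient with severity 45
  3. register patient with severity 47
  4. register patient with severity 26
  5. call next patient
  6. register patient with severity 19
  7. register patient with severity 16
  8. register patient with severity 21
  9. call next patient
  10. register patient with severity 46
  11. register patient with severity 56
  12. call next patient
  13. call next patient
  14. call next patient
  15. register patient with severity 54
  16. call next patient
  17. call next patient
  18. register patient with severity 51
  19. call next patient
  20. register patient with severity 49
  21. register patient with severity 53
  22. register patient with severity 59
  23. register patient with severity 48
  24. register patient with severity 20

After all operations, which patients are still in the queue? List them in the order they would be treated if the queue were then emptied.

[59, 53, 49, 48, 21, 20, 19, 16]

insert 30 → {30}
insert 45 → {45, 30}
insert 47 → {47, 45, 30}
insert 26 → {47, 45, 30, 26}
call next patient → 47; now {45, 30, 26}
insert 19 → {45, 30, 26, 19}
insert 16 → {45, 30, 26, 19, 16}
insert 21 → {45, 30, 26, 21, 19, 16}
call next patient → 45; now {30, 26, 21, 19, 16}
insert 46 → {46, 30, 26, 21, 19, 16}
insert 56 → {56, 46, 30, 26, 21, 19, 16}
call next patient → 56; now {46, 30, 26, 21, 19, 16}
call next patient → 46; now {30, 26, 21, 19, 16}
call next patient → 30; now {26, 21, 19, 16}
insert 54 → {54, 26, 21, 19, 16}
call next patient → 54; now {26, 21, 19, 16}
call next patient → 26; now {21, 19, 16}
insert 51 → {51, 21, 19, 16}
call next patient → 51; now {21, 19, 16}
insert 49 → {49, 21, 19, 16}
insert 53 → {53, 49, 21, 19, 16}
insert 59 → {59, 53, 49, 21, 19, 16}
insert 48 → {59, 53, 49, 48, 21, 19, 16}
insert 20 → {59, 53, 49, 48, 21, 20, 19, 16}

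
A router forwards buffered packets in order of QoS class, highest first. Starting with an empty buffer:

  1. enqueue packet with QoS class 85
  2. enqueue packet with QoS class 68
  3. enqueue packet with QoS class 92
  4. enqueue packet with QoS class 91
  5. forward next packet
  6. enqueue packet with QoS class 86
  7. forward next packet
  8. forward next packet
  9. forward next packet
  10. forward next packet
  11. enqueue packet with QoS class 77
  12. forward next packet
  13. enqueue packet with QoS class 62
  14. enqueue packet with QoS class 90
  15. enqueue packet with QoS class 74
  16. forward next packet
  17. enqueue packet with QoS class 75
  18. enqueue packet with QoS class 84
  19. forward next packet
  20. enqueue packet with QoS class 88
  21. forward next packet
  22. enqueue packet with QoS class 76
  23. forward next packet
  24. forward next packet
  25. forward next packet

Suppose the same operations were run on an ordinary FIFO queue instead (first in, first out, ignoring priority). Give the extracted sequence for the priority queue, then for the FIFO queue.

priority queue: 92, 91, 86, 85, 68, 77, 90, 84, 88, 76, 75, 74; FIFO queue: 85, 68, 92, 91, 86, 77, 62, 90, 74, 75, 84, 88

insert 85 → {85}
insert 68 → {85, 68}
insert 92 → {92, 85, 68}
insert 91 → {92, 91, 85, 68}
forward next packet → 92; now {91, 85, 68}
insert 86 → {91, 86, 85, 68}
forward next packet → 91; now {86, 85, 68}
forward next packet → 86; now {85, 68}
forward next packet → 85; now {68}
forward next packet → 68; now {}
insert 77 → {77}
forward next packet → 77; now {}
insert 62 → {62}
insert 90 → {90, 62}
insert 74 → {90, 74, 62}
forward next packet → 90; now {74, 62}
insert 75 → {75, 74, 62}
insert 84 → {84, 75, 74, 62}
forward next packet → 84; now {75, 74, 62}
insert 88 → {88, 75, 74, 62}
forward next packet → 88; now {75, 74, 62}
insert 76 → {76, 75, 74, 62}
forward next packet → 76; now {75, 74, 62}
forward next packet → 75; now {74, 62}
forward next packet → 74; now {62}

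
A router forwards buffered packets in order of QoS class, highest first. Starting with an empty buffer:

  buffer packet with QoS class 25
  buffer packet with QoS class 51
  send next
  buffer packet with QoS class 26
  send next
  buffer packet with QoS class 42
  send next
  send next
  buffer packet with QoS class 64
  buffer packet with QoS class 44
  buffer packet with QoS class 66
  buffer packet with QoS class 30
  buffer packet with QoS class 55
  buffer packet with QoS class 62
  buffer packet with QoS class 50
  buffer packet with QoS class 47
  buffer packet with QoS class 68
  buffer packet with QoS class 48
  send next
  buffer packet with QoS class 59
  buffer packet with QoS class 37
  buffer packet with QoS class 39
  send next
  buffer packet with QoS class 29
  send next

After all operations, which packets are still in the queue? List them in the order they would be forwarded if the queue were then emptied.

insert 25 → {25}
insert 51 → {51, 25}
send next → 51; now {25}
insert 26 → {26, 25}
send next → 26; now {25}
insert 42 → {42, 25}
send next → 42; now {25}
send next → 25; now {}
insert 64 → {64}
insert 44 → {64, 44}
insert 66 → {66, 64, 44}
insert 30 → {66, 64, 44, 30}
insert 55 → {66, 64, 55, 44, 30}
insert 62 → {66, 64, 62, 55, 44, 30}
insert 50 → {66, 64, 62, 55, 50, 44, 30}
insert 47 → {66, 64, 62, 55, 50, 47, 44, 30}
insert 68 → {68, 66, 64, 62, 55, 50, 47, 44, 30}
insert 48 → {68, 66, 64, 62, 55, 50, 48, 47, 44, 30}
send next → 68; now {66, 64, 62, 55, 50, 48, 47, 44, 30}
insert 59 → {66, 64, 62, 59, 55, 50, 48, 47, 44, 30}
insert 37 → {66, 64, 62, 59, 55, 50, 48, 47, 44, 37, 30}
insert 39 → {66, 64, 62, 59, 55, 50, 48, 47, 44, 39, 37, 30}
send next → 66; now {64, 62, 59, 55, 50, 48, 47, 44, 39, 37, 30}
insert 29 → {64, 62, 59, 55, 50, 48, 47, 44, 39, 37, 30, 29}
send next → 64; now {62, 59, 55, 50, 48, 47, 44, 39, 37, 30, 29}

[62, 59, 55, 50, 48, 47, 44, 39, 37, 30, 29]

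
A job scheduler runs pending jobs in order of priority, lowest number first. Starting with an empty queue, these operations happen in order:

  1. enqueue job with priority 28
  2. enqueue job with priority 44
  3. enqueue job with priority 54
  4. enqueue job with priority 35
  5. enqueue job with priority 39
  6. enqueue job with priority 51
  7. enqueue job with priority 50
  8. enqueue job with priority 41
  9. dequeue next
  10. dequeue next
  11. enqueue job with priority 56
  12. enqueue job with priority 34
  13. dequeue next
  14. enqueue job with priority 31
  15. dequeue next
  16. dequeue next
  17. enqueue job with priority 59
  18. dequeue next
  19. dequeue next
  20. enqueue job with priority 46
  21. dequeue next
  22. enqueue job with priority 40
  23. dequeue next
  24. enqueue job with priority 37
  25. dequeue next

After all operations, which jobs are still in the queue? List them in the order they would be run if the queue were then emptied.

insert 28 → {28}
insert 44 → {28, 44}
insert 54 → {28, 44, 54}
insert 35 → {28, 35, 44, 54}
insert 39 → {28, 35, 39, 44, 54}
insert 51 → {28, 35, 39, 44, 51, 54}
insert 50 → {28, 35, 39, 44, 50, 51, 54}
insert 41 → {28, 35, 39, 41, 44, 50, 51, 54}
dequeue next → 28; now {35, 39, 41, 44, 50, 51, 54}
dequeue next → 35; now {39, 41, 44, 50, 51, 54}
insert 56 → {39, 41, 44, 50, 51, 54, 56}
insert 34 → {34, 39, 41, 44, 50, 51, 54, 56}
dequeue next → 34; now {39, 41, 44, 50, 51, 54, 56}
insert 31 → {31, 39, 41, 44, 50, 51, 54, 56}
dequeue next → 31; now {39, 41, 44, 50, 51, 54, 56}
dequeue next → 39; now {41, 44, 50, 51, 54, 56}
insert 59 → {41, 44, 50, 51, 54, 56, 59}
dequeue next → 41; now {44, 50, 51, 54, 56, 59}
dequeue next → 44; now {50, 51, 54, 56, 59}
insert 46 → {46, 50, 51, 54, 56, 59}
dequeue next → 46; now {50, 51, 54, 56, 59}
insert 40 → {40, 50, 51, 54, 56, 59}
dequeue next → 40; now {50, 51, 54, 56, 59}
insert 37 → {37, 50, 51, 54, 56, 59}
dequeue next → 37; now {50, 51, 54, 56, 59}

50, 51, 54, 56, 59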